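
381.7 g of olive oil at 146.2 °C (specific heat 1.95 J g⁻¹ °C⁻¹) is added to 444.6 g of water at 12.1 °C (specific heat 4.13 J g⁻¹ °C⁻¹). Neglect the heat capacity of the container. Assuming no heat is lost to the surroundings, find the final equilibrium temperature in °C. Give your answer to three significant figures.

T_f = 50.8 °C

Heat lost by olive oil = heat gained by water.
(381.7)(1.95)(146.2 − T) = (444.6)(4.13)(T − 12.1)
744.315 (146.2 − T) = 1836.198 (T − 12.1)
108820 − 744.315 T = 1836.198 T − 22218
131038 = 2580.513 T
T = 50.78 °C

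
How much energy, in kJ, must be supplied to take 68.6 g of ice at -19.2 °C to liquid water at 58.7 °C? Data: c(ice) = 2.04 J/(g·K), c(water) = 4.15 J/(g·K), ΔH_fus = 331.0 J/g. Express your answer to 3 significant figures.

q = 42.1 kJ

q1 (heat ice -19.2→0.0 °C): 68.6 × 2.04 × 19.2 = 2687 J
q2 (melt at 0 °C): 68.6 × 331.0 = 22707 J
q3 (heat water 0.0→58.7 °C): 68.6 × 4.15 × 58.7 = 16711 J
Total: 2687 + 22707 + 16711 = 42105 J = 42.1 kJ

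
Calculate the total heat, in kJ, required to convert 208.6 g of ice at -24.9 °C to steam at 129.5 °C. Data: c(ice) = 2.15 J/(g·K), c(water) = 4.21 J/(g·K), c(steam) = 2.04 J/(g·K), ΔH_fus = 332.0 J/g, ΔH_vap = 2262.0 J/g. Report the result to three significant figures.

q1 (heat ice -24.9→0.0 °C): 208.6 × 2.15 × 24.9 = 11167 J
q2 (melt at 0 °C): 208.6 × 332.0 = 69255 J
q3 (heat water 0.0→100.0 °C): 208.6 × 4.21 × 100.0 = 87821 J
q4 (vaporize at 100 °C): 208.6 × 2262.0 = 471853 J
q5 (heat steam 100.0→129.5 °C): 208.6 × 2.04 × 29.5 = 12554 J
Total: 11167 + 69255 + 87821 + 471853 + 12554 = 652650 J = 653 kJ

q = 653 kJ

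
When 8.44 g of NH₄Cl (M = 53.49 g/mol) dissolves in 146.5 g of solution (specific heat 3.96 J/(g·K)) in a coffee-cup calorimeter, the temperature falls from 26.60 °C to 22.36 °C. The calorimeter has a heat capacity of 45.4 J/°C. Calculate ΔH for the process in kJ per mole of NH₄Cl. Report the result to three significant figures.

|ΔT| = |22.36 − 26.60| = 4.24 °C
|q_surr| = (146.5 × 3.96 + 45.4) × 4.24 = 625.54 × 4.24 = 2652 J
n(NH₄Cl) = 8.44 / 53.49 = 0.1578 mol
Temperature fell, so q_rxn = +|q_surr| = 2.652 kJ
ΔH = q_rxn / n = 16.81 kJ/mol

ΔH = 16.8 kJ/mol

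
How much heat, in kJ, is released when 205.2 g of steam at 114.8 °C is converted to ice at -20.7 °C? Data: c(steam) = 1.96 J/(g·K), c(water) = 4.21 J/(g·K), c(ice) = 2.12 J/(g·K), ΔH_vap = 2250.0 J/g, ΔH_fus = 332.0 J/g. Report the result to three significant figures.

q = 631 kJ

q1 (cool steam 114.8→100 °C): 205.2 × 1.96 × 14.8 = 5952 J
q2 (condense at 100 °C): 205.2 × 2250.0 = 461700 J
q3 (cool water 100→0 °C): 205.2 × 4.21 × 100.0 = 86389 J
q4 (freeze at 0 °C): 205.2 × 332.0 = 68126 J
q5 (cool ice 0→-20.7 °C): 205.2 × 2.12 × 20.7 = 9005 J
Total: 5952 + 461700 + 86389 + 68126 + 9005 = 631172 J = 631 kJ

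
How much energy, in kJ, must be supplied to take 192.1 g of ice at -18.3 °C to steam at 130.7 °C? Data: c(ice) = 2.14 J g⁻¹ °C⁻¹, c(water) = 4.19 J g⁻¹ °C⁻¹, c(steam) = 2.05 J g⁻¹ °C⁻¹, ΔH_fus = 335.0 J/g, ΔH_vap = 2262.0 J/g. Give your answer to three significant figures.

q = 599 kJ

q1 (heat ice -18.3→0.0 °C): 192.1 × 2.14 × 18.3 = 7523 J
q2 (melt at 0 °C): 192.1 × 335.0 = 64354 J
q3 (heat water 0.0→100.0 °C): 192.1 × 4.19 × 100.0 = 80490 J
q4 (vaporize at 100 °C): 192.1 × 2262.0 = 434530 J
q5 (heat steam 100.0→130.7 °C): 192.1 × 2.05 × 30.7 = 12090 J
Total: 7523 + 64354 + 80490 + 434530 + 12090 = 598987 J = 599 kJ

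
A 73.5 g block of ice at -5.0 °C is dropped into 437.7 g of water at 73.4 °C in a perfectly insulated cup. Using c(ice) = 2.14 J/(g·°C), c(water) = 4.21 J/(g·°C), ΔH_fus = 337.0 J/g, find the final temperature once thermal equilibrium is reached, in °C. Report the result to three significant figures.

T_f = 51.0 °C

Heat to bring ice to 0 °C and melt it: q₁ = 73.5×2.14×5.0 + 73.5×337.0 = 25556 J
Heat the water can supply cooling to 0 °C: 437.7×4.21×73.4 = 135255 J > q₁, so all ice melts.
Energy balance: 437.7×4.21×(73.4 − T) = 25556 + 73.5×4.21×(T − 0)
1842.717(73.4 − T) = 25556 + 309.435 T
135255 − 25556 = 2152.152 T
T = 109699 / 2152.152 = 50.97 °C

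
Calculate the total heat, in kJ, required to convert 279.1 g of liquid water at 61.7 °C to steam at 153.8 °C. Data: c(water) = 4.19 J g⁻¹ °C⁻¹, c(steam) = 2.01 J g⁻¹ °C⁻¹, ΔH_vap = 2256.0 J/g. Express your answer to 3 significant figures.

q = 705 kJ

q1 (heat water 61.7→100.0 °C): 279.1 × 4.19 × 38.3 = 44789 J
q2 (vaporize at 100 °C): 279.1 × 2256.0 = 629650 J
q3 (heat steam 100.0→153.8 °C): 279.1 × 2.01 × 53.8 = 30181 J
Total: 44789 + 629650 + 30181 = 704620 J = 705 kJ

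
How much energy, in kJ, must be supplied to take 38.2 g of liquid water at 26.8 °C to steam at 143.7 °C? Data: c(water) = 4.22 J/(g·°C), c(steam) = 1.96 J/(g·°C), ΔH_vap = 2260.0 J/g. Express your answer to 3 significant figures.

q1 (heat water 26.8→100.0 °C): 38.2 × 4.22 × 73.2 = 11800 J
q2 (vaporize at 100 °C): 38.2 × 2260.0 = 86332 J
q3 (heat steam 100.0→143.7 °C): 38.2 × 1.96 × 43.7 = 3272 J
Total: 11800 + 86332 + 3272 = 101404 J = 101 kJ

q = 101 kJ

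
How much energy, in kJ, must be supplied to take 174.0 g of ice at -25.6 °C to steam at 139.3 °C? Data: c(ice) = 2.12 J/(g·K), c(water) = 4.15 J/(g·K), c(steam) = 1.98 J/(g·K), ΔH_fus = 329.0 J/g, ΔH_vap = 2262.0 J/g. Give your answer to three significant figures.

q1 (heat ice -25.6→0.0 °C): 174.0 × 2.12 × 25.6 = 9443 J
q2 (melt at 0 °C): 174.0 × 329.0 = 57246 J
q3 (heat water 0.0→100.0 °C): 174.0 × 4.15 × 100.0 = 72210 J
q4 (vaporize at 100 °C): 174.0 × 2262.0 = 393588 J
q5 (heat steam 100.0→139.3 °C): 174.0 × 1.98 × 39.3 = 13540 J
Total: 9443 + 57246 + 72210 + 393588 + 13540 = 546027 J = 546 kJ

q = 546 kJ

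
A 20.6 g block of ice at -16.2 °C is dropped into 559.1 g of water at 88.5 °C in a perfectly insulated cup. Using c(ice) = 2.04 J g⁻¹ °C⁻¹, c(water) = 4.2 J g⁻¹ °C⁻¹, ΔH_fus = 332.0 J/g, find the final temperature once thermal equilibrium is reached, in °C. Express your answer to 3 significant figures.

Heat to bring ice to 0 °C and melt it: q₁ = 20.6×2.04×16.2 + 20.6×332.0 = 7520.0 J
Heat the water can supply cooling to 0 °C: 559.1×4.2×88.5 = 207817 J > q₁, so all ice melts.
Energy balance: 559.1×4.2×(88.5 − T) = 7520.0 + 20.6×4.2×(T − 0)
2348.22(88.5 − T) = 7520.0 + 86.52 T
207817 − 7520.0 = 2434.74 T
T = 200297.0 / 2434.74 = 82.27 °C

T_f = 82.3 °C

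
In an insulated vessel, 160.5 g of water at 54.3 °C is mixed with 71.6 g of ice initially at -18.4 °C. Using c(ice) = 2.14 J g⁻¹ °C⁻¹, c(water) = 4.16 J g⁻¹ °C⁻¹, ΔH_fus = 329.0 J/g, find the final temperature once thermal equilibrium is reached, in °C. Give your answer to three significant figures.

Heat to bring ice to 0 °C and melt it: q₁ = 71.6×2.14×18.4 + 71.6×329.0 = 26376 J
Heat the water can supply cooling to 0 °C: 160.5×4.16×54.3 = 36255.0 J > q₁, so all ice melts.
Energy balance: 160.5×4.16×(54.3 − T) = 26376 + 71.6×4.16×(T − 0)
667.68(54.3 − T) = 26376 + 297.856 T
36255.0 − 26376 = 965.536 T
T = 9879.0 / 965.536 = 10.23 °C

T_f = 10.2 °C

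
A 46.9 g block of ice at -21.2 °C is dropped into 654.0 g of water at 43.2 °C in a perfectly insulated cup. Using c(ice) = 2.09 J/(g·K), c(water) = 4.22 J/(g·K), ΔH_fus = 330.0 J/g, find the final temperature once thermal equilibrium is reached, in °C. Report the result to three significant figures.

T_f = 34.4 °C

Heat to bring ice to 0 °C and melt it: q₁ = 46.9×2.09×21.2 + 46.9×330.0 = 17555 J
Heat the water can supply cooling to 0 °C: 654.0×4.22×43.2 = 119227 J > q₁, so all ice melts.
Energy balance: 654.0×4.22×(43.2 − T) = 17555 + 46.9×4.22×(T − 0)
2759.88(43.2 − T) = 17555 + 197.918 T
119227 − 17555 = 2957.798 T
T = 101672 / 2957.798 = 34.37 °C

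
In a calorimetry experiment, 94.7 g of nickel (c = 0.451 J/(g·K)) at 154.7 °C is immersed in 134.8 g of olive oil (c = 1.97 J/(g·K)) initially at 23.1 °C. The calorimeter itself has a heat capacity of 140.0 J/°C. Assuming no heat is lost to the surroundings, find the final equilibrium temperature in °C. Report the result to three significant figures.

Heat lost by nickel = heat gained by olive oil + calorimeter.
(94.7)(0.451)(154.7 − T) = [(134.8)(1.97) + 140.0](T − 23.1)
42.7097 (154.7 − T) = 405.556 (T − 23.1)
6607.2 − 42.7097 T = 405.556 T − 9368.3
15975.5 = 448.2657 T
T = 35.64 °C

T_f = 35.6 °C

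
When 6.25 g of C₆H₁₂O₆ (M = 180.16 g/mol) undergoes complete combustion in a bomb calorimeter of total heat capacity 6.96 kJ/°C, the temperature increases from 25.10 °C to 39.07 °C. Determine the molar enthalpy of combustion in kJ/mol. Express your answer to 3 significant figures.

ΔH = -2800 kJ/mol

ΔT = 39.07 − 25.10 = 13.97 °C
q_cal = C_cal × ΔT = 6.96 × 13.97 = 97.2312 kJ
n = 6.25 / 180.16 = 0.03469 mol
q_rxn = −q_cal = -97.2312 kJ
ΔH = -97.2312 / 0.03469 = -2803 kJ/mol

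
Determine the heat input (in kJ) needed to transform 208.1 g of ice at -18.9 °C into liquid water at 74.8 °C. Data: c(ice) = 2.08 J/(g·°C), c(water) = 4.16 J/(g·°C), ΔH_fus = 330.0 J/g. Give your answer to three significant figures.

q = 142 kJ

q1 (heat ice -18.9→0.0 °C): 208.1 × 2.08 × 18.9 = 8181 J
q2 (melt at 0 °C): 208.1 × 330.0 = 68673 J
q3 (heat water 0.0→74.8 °C): 208.1 × 4.16 × 74.8 = 64754 J
Total: 8181 + 68673 + 64754 = 141608 J = 142 kJ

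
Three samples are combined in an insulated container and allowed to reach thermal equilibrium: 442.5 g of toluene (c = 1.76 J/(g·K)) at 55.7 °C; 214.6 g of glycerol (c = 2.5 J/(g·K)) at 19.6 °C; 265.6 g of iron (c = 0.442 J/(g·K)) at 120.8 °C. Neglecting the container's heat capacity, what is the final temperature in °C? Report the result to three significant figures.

T_f = 47.5 °C

Σ mᵢcᵢ(T − Tᵢ) = 0  ⇒  T = Σ mᵢcᵢTᵢ / Σ mᵢcᵢ
Σ mᵢcᵢ = 442.5×1.76 + 214.6×2.5 + 265.6×0.442 = 1432.6952
Σ mᵢcᵢTᵢ = 778.8×55.7 + 536.5×19.6 + 117.3952×120.8 = 68076
T = 68076 / 1432.6952 = 47.52 °C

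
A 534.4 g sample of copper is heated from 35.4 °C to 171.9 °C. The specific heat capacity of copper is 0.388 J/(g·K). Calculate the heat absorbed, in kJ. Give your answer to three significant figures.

q = 28.3 kJ

q = m c ΔT = 534.4 × 0.388 × (171.9 − 35.4)
q = 534.4 × 0.388 × 136.5 = 28300 J = 28.3 kJ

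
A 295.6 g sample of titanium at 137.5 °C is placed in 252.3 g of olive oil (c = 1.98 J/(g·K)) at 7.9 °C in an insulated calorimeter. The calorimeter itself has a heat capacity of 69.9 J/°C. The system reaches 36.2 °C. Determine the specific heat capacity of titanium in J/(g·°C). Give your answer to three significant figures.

q_gained = (252.3 × 1.98 + 69.9) × (36.2 − 7.9) = 16120 J
q_lost = 295.6 × c × (137.5 − 36.2) = 29944.28 c
Set equal: c = 16120 / 29944.28 = 0.538 J/(g·°C)

c = 0.538 J/(g·°C)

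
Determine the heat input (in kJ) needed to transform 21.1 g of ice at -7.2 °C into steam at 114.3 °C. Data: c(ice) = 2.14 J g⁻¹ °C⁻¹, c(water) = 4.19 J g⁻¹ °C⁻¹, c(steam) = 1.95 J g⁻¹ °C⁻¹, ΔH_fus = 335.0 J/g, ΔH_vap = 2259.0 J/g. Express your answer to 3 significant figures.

q = 64.5 kJ

q1 (heat ice -7.2→0.0 °C): 21.1 × 2.14 × 7.2 = 325 J
q2 (melt at 0 °C): 21.1 × 335.0 = 7069 J
q3 (heat water 0.0→100.0 °C): 21.1 × 4.19 × 100.0 = 8841 J
q4 (vaporize at 100 °C): 21.1 × 2259.0 = 47665 J
q5 (heat steam 100.0→114.3 °C): 21.1 × 1.95 × 14.3 = 588 J
Total: 325 + 7069 + 8841 + 47665 + 588 = 64488 J = 64.5 kJ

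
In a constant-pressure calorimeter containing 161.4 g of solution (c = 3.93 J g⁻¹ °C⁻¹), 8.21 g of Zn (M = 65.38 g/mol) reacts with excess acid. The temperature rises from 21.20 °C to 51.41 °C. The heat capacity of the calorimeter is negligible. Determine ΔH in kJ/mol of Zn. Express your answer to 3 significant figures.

|ΔT| = |51.41 − 21.20| = 30.21 °C
|q_surr| = (161.4 × 3.93) × 30.21 = 634.302 × 30.21 = 19160 J
n(Zn) = 8.21 / 65.38 = 0.1256 mol
Temperature rose, so q_rxn = −|q_surr| = -19.16 kJ
ΔH = q_rxn / n = -152.5 kJ/mol

ΔH = -153 kJ/mol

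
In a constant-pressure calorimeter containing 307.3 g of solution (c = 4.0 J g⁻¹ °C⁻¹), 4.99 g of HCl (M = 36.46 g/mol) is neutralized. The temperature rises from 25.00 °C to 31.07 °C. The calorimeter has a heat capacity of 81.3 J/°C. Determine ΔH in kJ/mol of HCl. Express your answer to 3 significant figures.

|ΔT| = |31.07 − 25.00| = 6.07 °C
|q_surr| = (307.3 × 4.0 + 81.3) × 6.07 = 1310.5 × 6.07 = 7955 J
n(HCl) = 4.99 / 36.46 = 0.1369 mol
Temperature rose, so q_rxn = −|q_surr| = -7.955 kJ
ΔH = q_rxn / n = -58.11 kJ/mol

ΔH = -58.1 kJ/mol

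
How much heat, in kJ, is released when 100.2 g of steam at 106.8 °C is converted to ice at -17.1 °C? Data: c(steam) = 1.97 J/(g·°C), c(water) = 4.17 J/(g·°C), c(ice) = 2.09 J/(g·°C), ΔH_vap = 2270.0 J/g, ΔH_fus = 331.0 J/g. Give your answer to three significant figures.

q1 (cool steam 106.8→100 °C): 100.2 × 1.97 × 6.8 = 1342 J
q2 (condense at 100 °C): 100.2 × 2270.0 = 227454 J
q3 (cool water 100→0 °C): 100.2 × 4.17 × 100.0 = 41783 J
q4 (freeze at 0 °C): 100.2 × 331.0 = 33166 J
q5 (cool ice 0→-17.1 °C): 100.2 × 2.09 × 17.1 = 3581 J
Total: 1342 + 227454 + 41783 + 33166 + 3581 = 307326 J = 307 kJ

q = 307 kJ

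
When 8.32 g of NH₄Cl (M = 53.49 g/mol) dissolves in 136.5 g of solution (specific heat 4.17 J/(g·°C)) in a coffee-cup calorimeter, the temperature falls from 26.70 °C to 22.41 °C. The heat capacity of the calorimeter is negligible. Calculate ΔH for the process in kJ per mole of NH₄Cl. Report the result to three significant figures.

ΔH = 15.7 kJ/mol

|ΔT| = |22.41 − 26.70| = 4.29 °C
|q_surr| = (136.5 × 4.17) × 4.29 = 569.205 × 4.29 = 2442 J
n(NH₄Cl) = 8.32 / 53.49 = 0.1555 mol
Temperature fell, so q_rxn = +|q_surr| = 2.442 kJ
ΔH = q_rxn / n = 15.70 kJ/mol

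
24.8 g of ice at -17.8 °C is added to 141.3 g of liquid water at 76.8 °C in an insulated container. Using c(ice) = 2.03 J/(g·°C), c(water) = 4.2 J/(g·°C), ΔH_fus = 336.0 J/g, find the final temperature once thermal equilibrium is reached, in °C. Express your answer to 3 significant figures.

Heat to bring ice to 0 °C and melt it: q₁ = 24.8×2.03×17.8 + 24.8×336.0 = 9228.9 J
Heat the water can supply cooling to 0 °C: 141.3×4.2×76.8 = 45577.7 J > q₁, so all ice melts.
Energy balance: 141.3×4.2×(76.8 − T) = 9228.9 + 24.8×4.2×(T − 0)
593.46(76.8 − T) = 9228.9 + 104.16 T
45577.7 − 9228.9 = 697.62 T
T = 36348.8 / 697.62 = 52.10 °C

T_f = 52.1 °C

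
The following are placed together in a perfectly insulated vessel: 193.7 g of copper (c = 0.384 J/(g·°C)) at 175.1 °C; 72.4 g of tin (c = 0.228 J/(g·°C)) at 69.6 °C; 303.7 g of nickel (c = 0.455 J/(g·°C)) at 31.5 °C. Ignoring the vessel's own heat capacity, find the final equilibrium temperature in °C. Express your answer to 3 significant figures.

Σ mᵢcᵢ(T − Tᵢ) = 0  ⇒  T = Σ mᵢcᵢTᵢ / Σ mᵢcᵢ
Σ mᵢcᵢ = 193.7×0.384 + 72.4×0.228 + 303.7×0.455 = 229.0715
Σ mᵢcᵢTᵢ = 74.3808×175.1 + 16.5072×69.6 + 138.1835×31.5 = 18526
T = 18526 / 229.0715 = 80.87 °C

T_f = 80.9 °C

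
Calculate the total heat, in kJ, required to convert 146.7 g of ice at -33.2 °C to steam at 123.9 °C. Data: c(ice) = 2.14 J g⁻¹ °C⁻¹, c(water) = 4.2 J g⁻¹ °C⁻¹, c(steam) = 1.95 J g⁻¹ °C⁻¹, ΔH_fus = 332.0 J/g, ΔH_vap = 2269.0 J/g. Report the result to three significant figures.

q = 460 kJ

q1 (heat ice -33.2→0.0 °C): 146.7 × 2.14 × 33.2 = 10423 J
q2 (melt at 0 °C): 146.7 × 332.0 = 48704 J
q3 (heat water 0.0→100.0 °C): 146.7 × 4.2 × 100.0 = 61614 J
q4 (vaporize at 100 °C): 146.7 × 2269.0 = 332862 J
q5 (heat steam 100.0→123.9 °C): 146.7 × 1.95 × 23.9 = 6837 J
Total: 10423 + 48704 + 61614 + 332862 + 6837 = 460440 J = 460 kJ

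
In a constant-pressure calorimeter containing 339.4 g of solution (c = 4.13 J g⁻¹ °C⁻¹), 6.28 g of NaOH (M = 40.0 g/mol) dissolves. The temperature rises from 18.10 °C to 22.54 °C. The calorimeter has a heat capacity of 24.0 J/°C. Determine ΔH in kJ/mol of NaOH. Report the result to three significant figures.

ΔH = -40.3 kJ/mol

|ΔT| = |22.54 − 18.10| = 4.44 °C
|q_surr| = (339.4 × 4.13 + 24.0) × 4.44 = 1425.722 × 4.44 = 6330 J
n(NaOH) = 6.28 / 40.0 = 0.1570 mol
Temperature rose, so q_rxn = −|q_surr| = -6.330 kJ
ΔH = q_rxn / n = -40.32 kJ/mol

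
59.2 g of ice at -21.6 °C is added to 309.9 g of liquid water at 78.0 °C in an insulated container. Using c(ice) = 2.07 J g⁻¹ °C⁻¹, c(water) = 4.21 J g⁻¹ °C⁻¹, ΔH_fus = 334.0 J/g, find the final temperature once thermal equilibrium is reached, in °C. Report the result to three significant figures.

Heat to bring ice to 0 °C and melt it: q₁ = 59.2×2.07×21.6 + 59.2×334.0 = 22420 J
Heat the water can supply cooling to 0 °C: 309.9×4.21×78.0 = 101765 J > q₁, so all ice melts.
Energy balance: 309.9×4.21×(78.0 − T) = 22420 + 59.2×4.21×(T − 0)
1304.679(78.0 − T) = 22420 + 249.232 T
101765 − 22420 = 1553.911 T
T = 79345 / 1553.911 = 51.06 °C

T_f = 51.1 °C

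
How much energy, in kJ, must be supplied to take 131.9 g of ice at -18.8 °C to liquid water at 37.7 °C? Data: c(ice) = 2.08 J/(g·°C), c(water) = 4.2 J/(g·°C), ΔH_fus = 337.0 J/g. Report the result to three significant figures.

q = 70.5 kJ

q1 (heat ice -18.8→0.0 °C): 131.9 × 2.08 × 18.8 = 5158 J
q2 (melt at 0 °C): 131.9 × 337.0 = 44450 J
q3 (heat water 0.0→37.7 °C): 131.9 × 4.2 × 37.7 = 20885 J
Total: 5158 + 44450 + 20885 = 70493 J = 70.5 kJ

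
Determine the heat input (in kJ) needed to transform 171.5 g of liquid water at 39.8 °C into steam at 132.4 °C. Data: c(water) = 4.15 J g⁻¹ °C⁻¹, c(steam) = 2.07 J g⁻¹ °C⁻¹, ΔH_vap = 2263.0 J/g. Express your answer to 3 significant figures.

q = 442 kJ

q1 (heat water 39.8→100.0 °C): 171.5 × 4.15 × 60.2 = 42846 J
q2 (vaporize at 100 °C): 171.5 × 2263.0 = 388105 J
q3 (heat steam 100.0→132.4 °C): 171.5 × 2.07 × 32.4 = 11502 J
Total: 42846 + 388105 + 11502 = 442453 J = 442 kJ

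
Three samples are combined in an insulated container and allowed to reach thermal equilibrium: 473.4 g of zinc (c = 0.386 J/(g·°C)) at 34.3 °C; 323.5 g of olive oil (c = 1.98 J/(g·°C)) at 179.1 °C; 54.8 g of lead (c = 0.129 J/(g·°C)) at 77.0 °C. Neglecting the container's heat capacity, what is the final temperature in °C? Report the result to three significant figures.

Σ mᵢcᵢ(T − Tᵢ) = 0  ⇒  T = Σ mᵢcᵢTᵢ / Σ mᵢcᵢ
Σ mᵢcᵢ = 473.4×0.386 + 323.5×1.98 + 54.8×0.129 = 830.3316
Σ mᵢcᵢTᵢ = 182.7324×34.3 + 640.53×179.1 + 7.0692×77.0 = 121530
T = 121530 / 830.3316 = 146.4 °C

T_f = 146 °C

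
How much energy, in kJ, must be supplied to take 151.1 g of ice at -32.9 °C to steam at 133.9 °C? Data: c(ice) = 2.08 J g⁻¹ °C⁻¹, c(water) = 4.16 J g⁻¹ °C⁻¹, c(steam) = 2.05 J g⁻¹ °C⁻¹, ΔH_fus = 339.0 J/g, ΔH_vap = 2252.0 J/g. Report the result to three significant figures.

q1 (heat ice -32.9→0.0 °C): 151.1 × 2.08 × 32.9 = 10340 J
q2 (melt at 0 °C): 151.1 × 339.0 = 51223 J
q3 (heat water 0.0→100.0 °C): 151.1 × 4.16 × 100.0 = 62858 J
q4 (vaporize at 100 °C): 151.1 × 2252.0 = 340277 J
q5 (heat steam 100.0→133.9 °C): 151.1 × 2.05 × 33.9 = 10501 J
Total: 10340 + 51223 + 62858 + 340277 + 10501 = 475199 J = 475 kJ

q = 475 kJ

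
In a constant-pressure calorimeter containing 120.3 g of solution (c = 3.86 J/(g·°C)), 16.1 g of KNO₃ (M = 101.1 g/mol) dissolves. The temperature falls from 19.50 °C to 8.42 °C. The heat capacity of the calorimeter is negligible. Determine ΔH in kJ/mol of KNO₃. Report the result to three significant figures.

|ΔT| = |8.42 − 19.50| = 11.08 °C
|q_surr| = (120.3 × 3.86) × 11.08 = 464.358 × 11.08 = 5145 J
n(KNO₃) = 16.1 / 101.1 = 0.1592 mol
Temperature fell, so q_rxn = +|q_surr| = 5.145 kJ
ΔH = q_rxn / n = 32.32 kJ/mol

ΔH = 32.3 kJ/mol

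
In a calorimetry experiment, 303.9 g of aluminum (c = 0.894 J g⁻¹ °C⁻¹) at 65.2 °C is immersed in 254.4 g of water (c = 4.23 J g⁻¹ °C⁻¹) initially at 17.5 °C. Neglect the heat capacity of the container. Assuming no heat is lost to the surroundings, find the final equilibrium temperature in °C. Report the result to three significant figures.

T_f = 27.1 °C

Heat lost by aluminum = heat gained by water.
(303.9)(0.894)(65.2 − T) = (254.4)(4.23)(T − 17.5)
271.6866 (65.2 − T) = 1076.112 (T − 17.5)
17714 − 271.6866 T = 1076.112 T − 18832
36546 = 1347.7986 T
T = 27.12 °C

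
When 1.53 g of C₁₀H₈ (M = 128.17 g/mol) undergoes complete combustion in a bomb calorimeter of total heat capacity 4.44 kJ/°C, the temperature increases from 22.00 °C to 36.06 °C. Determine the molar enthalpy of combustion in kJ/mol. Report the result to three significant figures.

ΔT = 36.06 − 22.00 = 14.06 °C
q_cal = C_cal × ΔT = 4.44 × 14.06 = 62.4264 kJ
n = 1.53 / 128.17 = 0.01194 mol
q_rxn = −q_cal = -62.4264 kJ
ΔH = -62.4264 / 0.01194 = -5228 kJ/mol

ΔH = -5230 kJ/mol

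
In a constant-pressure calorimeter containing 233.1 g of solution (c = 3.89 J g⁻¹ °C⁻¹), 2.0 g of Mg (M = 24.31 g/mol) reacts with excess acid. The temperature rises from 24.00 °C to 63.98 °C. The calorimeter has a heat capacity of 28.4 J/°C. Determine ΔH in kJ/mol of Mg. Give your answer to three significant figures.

|ΔT| = |63.98 − 24.00| = 39.98 °C
|q_surr| = (233.1 × 3.89 + 28.4) × 39.98 = 935.159 × 39.98 = 37390 J
n(Mg) = 2.0 / 24.31 = 0.08227 mol
Temperature rose, so q_rxn = −|q_surr| = -37.39 kJ
ΔH = q_rxn / n = -454.48 kJ/mol

ΔH = -454 kJ/mol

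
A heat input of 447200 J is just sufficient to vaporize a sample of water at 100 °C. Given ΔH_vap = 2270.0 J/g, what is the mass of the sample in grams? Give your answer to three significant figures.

m = 197 g

m = q / ΔH_vap = 447200 J / 2270.0 J/g = 197 g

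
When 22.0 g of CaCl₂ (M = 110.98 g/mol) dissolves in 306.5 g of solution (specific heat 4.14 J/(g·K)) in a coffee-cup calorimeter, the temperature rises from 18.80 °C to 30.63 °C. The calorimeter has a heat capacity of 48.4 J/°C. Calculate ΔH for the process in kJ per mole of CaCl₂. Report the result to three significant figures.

|ΔT| = |30.63 − 18.80| = 11.83 °C
|q_surr| = (306.5 × 4.14 + 48.4) × 11.83 = 1317.31 × 11.83 = 15580 J
n(CaCl₂) = 22.0 / 110.98 = 0.1982 mol
Temperature rose, so q_rxn = −|q_surr| = -15.58 kJ
ΔH = q_rxn / n = -78.61 kJ/mol

ΔH = -78.6 kJ/mol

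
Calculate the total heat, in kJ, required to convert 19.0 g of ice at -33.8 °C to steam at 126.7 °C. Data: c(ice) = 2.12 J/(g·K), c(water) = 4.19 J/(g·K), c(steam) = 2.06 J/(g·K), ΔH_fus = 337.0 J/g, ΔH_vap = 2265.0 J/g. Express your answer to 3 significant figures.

q = 59.8 kJ

q1 (heat ice -33.8→0.0 °C): 19.0 × 2.12 × 33.8 = 1361 J
q2 (melt at 0 °C): 19.0 × 337.0 = 6403 J
q3 (heat water 0.0→100.0 °C): 19.0 × 4.19 × 100.0 = 7961 J
q4 (vaporize at 100 °C): 19.0 × 2265.0 = 43035 J
q5 (heat steam 100.0→126.7 °C): 19.0 × 2.06 × 26.7 = 1045 J
Total: 1361 + 6403 + 7961 + 43035 + 1045 = 59805 J = 59.8 kJ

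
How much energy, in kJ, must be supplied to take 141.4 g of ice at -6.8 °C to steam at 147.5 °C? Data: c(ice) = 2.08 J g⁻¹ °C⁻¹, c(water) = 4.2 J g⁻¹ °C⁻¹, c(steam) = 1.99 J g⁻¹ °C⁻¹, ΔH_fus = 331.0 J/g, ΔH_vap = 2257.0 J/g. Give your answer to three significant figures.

q1 (heat ice -6.8→0.0 °C): 141.4 × 2.08 × 6.8 = 2000 J
q2 (melt at 0 °C): 141.4 × 331.0 = 46803 J
q3 (heat water 0.0→100.0 °C): 141.4 × 4.2 × 100.0 = 59388 J
q4 (vaporize at 100 °C): 141.4 × 2257.0 = 319140 J
q5 (heat steam 100.0→147.5 °C): 141.4 × 1.99 × 47.5 = 13366 J
Total: 2000 + 46803 + 59388 + 319140 + 13366 = 440697 J = 441 kJ

q = 441 kJ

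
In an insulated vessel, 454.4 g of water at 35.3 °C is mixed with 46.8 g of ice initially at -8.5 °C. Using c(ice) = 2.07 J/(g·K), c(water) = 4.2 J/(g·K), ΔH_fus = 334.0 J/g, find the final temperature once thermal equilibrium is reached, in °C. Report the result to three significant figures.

Heat to bring ice to 0 °C and melt it: q₁ = 46.8×2.07×8.5 + 46.8×334.0 = 16455 J
Heat the water can supply cooling to 0 °C: 454.4×4.2×35.3 = 67369.3 J > q₁, so all ice melts.
Energy balance: 454.4×4.2×(35.3 − T) = 16455 + 46.8×4.2×(T − 0)
1908.48(35.3 − T) = 16455 + 196.56 T
67369.3 − 16455 = 2105.04 T
T = 50914.3 / 2105.04 = 24.19 °C

T_f = 24.2 °C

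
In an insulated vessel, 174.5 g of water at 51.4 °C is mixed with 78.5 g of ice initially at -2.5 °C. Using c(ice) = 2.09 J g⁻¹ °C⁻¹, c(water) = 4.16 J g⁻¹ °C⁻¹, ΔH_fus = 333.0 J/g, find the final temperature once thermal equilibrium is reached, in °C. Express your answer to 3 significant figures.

Heat to bring ice to 0 °C and melt it: q₁ = 78.5×2.09×2.5 + 78.5×333.0 = 26551 J
Heat the water can supply cooling to 0 °C: 174.5×4.16×51.4 = 37312.3 J > q₁, so all ice melts.
Energy balance: 174.5×4.16×(51.4 − T) = 26551 + 78.5×4.16×(T − 0)
725.92(51.4 − T) = 26551 + 326.56 T
37312.3 − 26551 = 1052.48 T
T = 10761.3 / 1052.48 = 10.22 °C

T_f = 10.2 °C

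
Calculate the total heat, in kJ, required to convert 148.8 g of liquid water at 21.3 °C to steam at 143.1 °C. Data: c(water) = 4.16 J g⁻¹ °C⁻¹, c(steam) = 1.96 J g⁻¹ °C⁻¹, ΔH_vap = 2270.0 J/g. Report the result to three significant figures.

q = 399 kJ

q1 (heat water 21.3→100.0 °C): 148.8 × 4.16 × 78.7 = 48716 J
q2 (vaporize at 100 °C): 148.8 × 2270.0 = 337776 J
q3 (heat steam 100.0→143.1 °C): 148.8 × 1.96 × 43.1 = 12570 J
Total: 48716 + 337776 + 12570 = 399062 J = 399 kJ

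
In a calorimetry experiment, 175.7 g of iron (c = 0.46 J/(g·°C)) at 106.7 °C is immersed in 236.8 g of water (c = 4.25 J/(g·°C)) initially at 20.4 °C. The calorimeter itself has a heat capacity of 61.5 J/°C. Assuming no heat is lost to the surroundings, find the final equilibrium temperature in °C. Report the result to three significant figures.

Heat lost by iron = heat gained by water + calorimeter.
(175.7)(0.46)(106.7 − T) = [(236.8)(4.25) + 61.5](T − 20.4)
80.822 (106.7 − T) = 1067.9 (T − 20.4)
8623.7 − 80.822 T = 1067.9 T − 21785
30408.7 = 1148.722 T
T = 26.47 °C

T_f = 26.5 °C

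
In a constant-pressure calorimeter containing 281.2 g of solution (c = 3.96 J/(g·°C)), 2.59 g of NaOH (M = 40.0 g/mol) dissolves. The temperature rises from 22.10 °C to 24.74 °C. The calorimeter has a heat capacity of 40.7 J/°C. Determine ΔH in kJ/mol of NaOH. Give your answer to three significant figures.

ΔH = -47.1 kJ/mol

|ΔT| = |24.74 − 22.10| = 2.64 °C
|q_surr| = (281.2 × 3.96 + 40.7) × 2.64 = 1154.252 × 2.64 = 3047 J
n(NaOH) = 2.59 / 40.0 = 0.06475 mol
Temperature rose, so q_rxn = −|q_surr| = -3.047 kJ
ΔH = q_rxn / n = -47.06 kJ/mol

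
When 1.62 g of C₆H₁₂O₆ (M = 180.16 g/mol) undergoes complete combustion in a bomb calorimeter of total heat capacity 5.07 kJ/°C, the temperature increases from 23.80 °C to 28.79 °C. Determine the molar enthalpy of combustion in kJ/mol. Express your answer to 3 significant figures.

ΔH = -2810 kJ/mol

ΔT = 28.79 − 23.80 = 4.99 °C
q_cal = C_cal × ΔT = 5.07 × 4.99 = 25.2993 kJ
n = 1.62 / 180.16 = 0.008992 mol
q_rxn = −q_cal = -25.2993 kJ
ΔH = -25.2993 / 0.008992 = -2814 kJ/mol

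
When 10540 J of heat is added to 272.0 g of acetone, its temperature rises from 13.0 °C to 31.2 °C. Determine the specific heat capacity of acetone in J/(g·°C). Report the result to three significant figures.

c = q / (m ΔT) = 10540 / (272.0 × 18.2)
c = 10540 / 4950.4 = 2.13 J/(g·°C)

c = 2.13 J/(g·°C)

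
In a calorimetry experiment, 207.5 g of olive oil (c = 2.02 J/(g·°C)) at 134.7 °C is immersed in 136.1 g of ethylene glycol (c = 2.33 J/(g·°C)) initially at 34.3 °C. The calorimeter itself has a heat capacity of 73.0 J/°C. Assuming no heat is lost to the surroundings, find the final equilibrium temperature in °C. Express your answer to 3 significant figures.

T_f = 86.3 °C

Heat lost by olive oil = heat gained by ethylene glycol + calorimeter.
(207.5)(2.02)(134.7 − T) = [(136.1)(2.33) + 73.0](T − 34.3)
419.15 (134.7 − T) = 390.113 (T − 34.3)
56460 − 419.15 T = 390.113 T − 13381
69841 = 809.263 T
T = 86.30 °C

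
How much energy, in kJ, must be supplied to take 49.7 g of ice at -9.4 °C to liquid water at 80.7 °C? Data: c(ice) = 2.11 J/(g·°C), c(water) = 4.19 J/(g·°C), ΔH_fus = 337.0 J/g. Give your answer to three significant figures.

q1 (heat ice -9.4→0.0 °C): 49.7 × 2.11 × 9.4 = 986 J
q2 (melt at 0 °C): 49.7 × 337.0 = 16749 J
q3 (heat water 0.0→80.7 °C): 49.7 × 4.19 × 80.7 = 16805 J
Total: 986 + 16749 + 16805 = 34540 J = 34.5 kJ

q = 34.5 kJ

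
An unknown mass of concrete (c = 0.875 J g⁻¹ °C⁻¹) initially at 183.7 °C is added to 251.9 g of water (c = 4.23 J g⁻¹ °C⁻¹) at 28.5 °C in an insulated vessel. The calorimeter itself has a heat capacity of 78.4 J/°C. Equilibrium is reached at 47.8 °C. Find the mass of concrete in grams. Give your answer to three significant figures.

q_gained = (251.9 × 4.23 + 78.4) × (47.8 − 28.5) = 22080 J
q_lost = m × 0.875 × (183.7 − 47.8) = 118.9125 m
m = 22080 / 118.9125 = 186 g

m = 186 g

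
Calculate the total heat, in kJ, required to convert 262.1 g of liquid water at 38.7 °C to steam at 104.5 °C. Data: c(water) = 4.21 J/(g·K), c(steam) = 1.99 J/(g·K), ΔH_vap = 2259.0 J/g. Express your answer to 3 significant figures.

q = 662 kJ

q1 (heat water 38.7→100.0 °C): 262.1 × 4.21 × 61.3 = 67641 J
q2 (vaporize at 100 °C): 262.1 × 2259.0 = 592084 J
q3 (heat steam 100.0→104.5 °C): 262.1 × 1.99 × 4.5 = 2347 J
Total: 67641 + 592084 + 2347 = 662072 J = 662 kJ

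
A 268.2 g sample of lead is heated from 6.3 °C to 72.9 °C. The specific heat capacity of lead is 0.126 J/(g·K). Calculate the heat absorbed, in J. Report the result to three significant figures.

q = 2250 J

q = m c ΔT = 268.2 × 0.126 × (72.9 − 6.3)
q = 268.2 × 0.126 × 66.6 = 2251 J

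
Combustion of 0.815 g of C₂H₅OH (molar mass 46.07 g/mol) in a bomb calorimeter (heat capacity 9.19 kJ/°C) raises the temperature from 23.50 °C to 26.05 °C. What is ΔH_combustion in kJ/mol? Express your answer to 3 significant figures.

ΔT = 26.05 − 23.50 = 2.55 °C
q_cal = C_cal × ΔT = 9.19 × 2.55 = 23.4345 kJ
n = 0.815 / 46.07 = 0.01769 mol
q_rxn = −q_cal = -23.4345 kJ
ΔH = -23.4345 / 0.01769 = -1324.7 kJ/mol

ΔH = -1320 kJ/mol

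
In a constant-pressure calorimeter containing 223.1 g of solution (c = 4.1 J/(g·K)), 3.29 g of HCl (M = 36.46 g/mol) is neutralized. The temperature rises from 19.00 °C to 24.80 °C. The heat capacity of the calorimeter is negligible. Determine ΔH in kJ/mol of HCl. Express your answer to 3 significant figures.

ΔH = -58.8 kJ/mol

|ΔT| = |24.80 − 19.00| = 5.80 °C
|q_surr| = (223.1 × 4.1) × 5.80 = 914.71 × 5.80 = 5305 J
n(HCl) = 3.29 / 36.46 = 0.09024 mol
Temperature rose, so q_rxn = −|q_surr| = -5.305 kJ
ΔH = q_rxn / n = -58.79 kJ/mol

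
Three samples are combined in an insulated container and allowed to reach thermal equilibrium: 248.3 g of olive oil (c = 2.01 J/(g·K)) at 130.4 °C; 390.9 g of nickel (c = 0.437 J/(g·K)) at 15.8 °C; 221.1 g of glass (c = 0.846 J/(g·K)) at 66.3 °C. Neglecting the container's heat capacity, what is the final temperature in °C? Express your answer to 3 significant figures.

Σ mᵢcᵢ(T − Tᵢ) = 0  ⇒  T = Σ mᵢcᵢTᵢ / Σ mᵢcᵢ
Σ mᵢcᵢ = 248.3×2.01 + 390.9×0.437 + 221.1×0.846 = 856.9569
Σ mᵢcᵢTᵢ = 499.083×130.4 + 170.8233×15.8 + 187.0506×66.3 = 80181
T = 80181 / 856.9569 = 93.56 °C

T_f = 93.6 °C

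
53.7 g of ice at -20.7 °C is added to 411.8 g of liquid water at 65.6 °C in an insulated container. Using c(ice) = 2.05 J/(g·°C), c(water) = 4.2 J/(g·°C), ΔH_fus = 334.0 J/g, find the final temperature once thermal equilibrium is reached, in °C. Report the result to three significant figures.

Heat to bring ice to 0 °C and melt it: q₁ = 53.7×2.05×20.7 + 53.7×334.0 = 20215 J
Heat the water can supply cooling to 0 °C: 411.8×4.2×65.6 = 113459 J > q₁, so all ice melts.
Energy balance: 411.8×4.2×(65.6 − T) = 20215 + 53.7×4.2×(T − 0)
1729.56(65.6 − T) = 20215 + 225.54 T
113459 − 20215 = 1955.10 T
T = 93244 / 1955.10 = 47.69 °C

T_f = 47.7 °C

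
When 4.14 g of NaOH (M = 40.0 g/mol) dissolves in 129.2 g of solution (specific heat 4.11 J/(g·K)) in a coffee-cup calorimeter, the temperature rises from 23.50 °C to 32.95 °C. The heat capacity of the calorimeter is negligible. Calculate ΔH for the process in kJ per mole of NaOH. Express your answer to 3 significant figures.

ΔH = -48.5 kJ/mol

|ΔT| = |32.95 − 23.50| = 9.45 °C
|q_surr| = (129.2 × 4.11) × 9.45 = 531.012 × 9.45 = 5018 J
n(NaOH) = 4.14 / 40.0 = 0.1035 mol
Temperature rose, so q_rxn = −|q_surr| = -5.018 kJ
ΔH = q_rxn / n = -48.48 kJ/mol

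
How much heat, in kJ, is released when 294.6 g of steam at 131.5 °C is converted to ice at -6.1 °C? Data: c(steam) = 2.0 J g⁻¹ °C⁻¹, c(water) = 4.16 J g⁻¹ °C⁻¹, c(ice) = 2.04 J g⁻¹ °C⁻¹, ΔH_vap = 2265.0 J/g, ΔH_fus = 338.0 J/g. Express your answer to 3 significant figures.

q = 912 kJ

q1 (cool steam 131.5→100 °C): 294.6 × 2.0 × 31.5 = 18560 J
q2 (condense at 100 °C): 294.6 × 2265.0 = 667269 J
q3 (cool water 100→0 °C): 294.6 × 4.16 × 100.0 = 122554 J
q4 (freeze at 0 °C): 294.6 × 338.0 = 99575 J
q5 (cool ice 0→-6.1 °C): 294.6 × 2.04 × 6.1 = 3666 J
Total: 18560 + 667269 + 122554 + 99575 + 3666 = 911624 J = 912 kJ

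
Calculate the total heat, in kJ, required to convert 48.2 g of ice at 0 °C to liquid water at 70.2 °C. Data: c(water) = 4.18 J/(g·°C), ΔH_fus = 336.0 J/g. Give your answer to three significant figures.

q1 (melt at 0 °C): 48.2 × 336.0 = 16195 J
q2 (heat water 0.0→70.2 °C): 48.2 × 4.18 × 70.2 = 14144 J
Total: 16195 + 14144 = 30339 J = 30.3 kJ

q = 30.3 kJ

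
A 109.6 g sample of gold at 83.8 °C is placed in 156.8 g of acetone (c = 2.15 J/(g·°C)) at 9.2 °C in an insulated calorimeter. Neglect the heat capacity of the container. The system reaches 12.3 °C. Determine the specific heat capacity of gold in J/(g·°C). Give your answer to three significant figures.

c = 0.133 J/(g·°C)

q_gained = (156.8 × 2.15) × (12.3 − 9.2) = 1045 J
q_lost = 109.6 × c × (83.8 − 12.3) = 7836.4 c
Set equal: c = 1045 / 7836.4 = 0.133 J/(g·°C)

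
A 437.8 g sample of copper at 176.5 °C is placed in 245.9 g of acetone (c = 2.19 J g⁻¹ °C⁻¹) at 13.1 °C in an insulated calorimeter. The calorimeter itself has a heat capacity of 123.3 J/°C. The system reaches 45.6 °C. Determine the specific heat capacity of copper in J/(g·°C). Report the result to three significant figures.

c = 0.375 J/(g·°C)

q_gained = (245.9 × 2.19 + 123.3) × (45.6 − 13.1) = 21510 J
q_lost = 437.8 × c × (176.5 − 45.6) = 57308.02 c
Set equal: c = 21510 / 57308.02 = 0.375 J/(g·°C)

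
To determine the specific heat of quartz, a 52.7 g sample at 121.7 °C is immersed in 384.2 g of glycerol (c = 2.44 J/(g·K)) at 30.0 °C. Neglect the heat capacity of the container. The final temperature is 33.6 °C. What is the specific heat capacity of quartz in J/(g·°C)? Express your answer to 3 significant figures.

c = 0.727 J/(g·°C)

q_gained = (384.2 × 2.44) × (33.6 − 30.0) = 3375 J
q_lost = 52.7 × c × (121.7 − 33.6) = 4642.87 c
Set equal: c = 3375 / 4642.87 = 0.727 J/(g·°C)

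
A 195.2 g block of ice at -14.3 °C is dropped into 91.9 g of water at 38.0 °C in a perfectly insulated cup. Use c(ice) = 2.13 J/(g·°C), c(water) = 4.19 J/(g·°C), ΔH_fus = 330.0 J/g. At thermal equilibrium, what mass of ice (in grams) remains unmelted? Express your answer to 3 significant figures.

m_ice remaining = 169 g

Heat to warm all ice to 0 °C: 195.2×2.13×14.3 = 5945.6 J
Heat released by water cooling to 0 °C: 91.9×4.19×38.0 = 14632 J
14632 J < 5945.6 + 195.2×330.0 = 70361.6 J, so not all ice melts; final T = 0 °C.
Heat left for melting: 14632 − 5945.6 = 8686.4 J
Mass melted = 8686.4 / 330.0 = 26.32 g
Ice remaining = 195.2 − 26.32 = 168.88 g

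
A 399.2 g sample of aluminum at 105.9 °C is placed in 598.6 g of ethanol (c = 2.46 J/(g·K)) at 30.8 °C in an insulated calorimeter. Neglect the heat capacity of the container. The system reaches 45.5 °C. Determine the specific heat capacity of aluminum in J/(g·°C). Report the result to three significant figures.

c = 0.898 J/(g·°C)

q_gained = (598.6 × 2.46) × (45.5 − 30.8) = 21650 J
q_lost = 399.2 × c × (105.9 − 45.5) = 24111.68 c
Set equal: c = 21650 / 24111.68 = 0.898 J/(g·°C)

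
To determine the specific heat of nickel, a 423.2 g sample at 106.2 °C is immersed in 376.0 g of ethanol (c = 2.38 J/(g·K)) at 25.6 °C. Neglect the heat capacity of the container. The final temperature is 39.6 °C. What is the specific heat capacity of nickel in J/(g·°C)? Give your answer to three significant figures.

c = 0.445 J/(g·°C)

q_gained = (376.0 × 2.38) × (39.6 − 25.6) = 12530 J
q_lost = 423.2 × c × (106.2 − 39.6) = 28185.12 c
Set equal: c = 12530 / 28185.12 = 0.445 J/(g·°C)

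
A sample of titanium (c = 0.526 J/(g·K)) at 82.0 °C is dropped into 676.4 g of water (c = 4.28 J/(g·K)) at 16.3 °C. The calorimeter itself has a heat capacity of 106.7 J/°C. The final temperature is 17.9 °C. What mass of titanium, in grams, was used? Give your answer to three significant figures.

m = 142 g

q_gained = (676.4 × 4.28 + 106.7) × (17.9 − 16.3) = 4803 J
q_lost = m × 0.526 × (82.0 − 17.9) = 33.7166 m
m = 4803 / 33.7166 = 142 g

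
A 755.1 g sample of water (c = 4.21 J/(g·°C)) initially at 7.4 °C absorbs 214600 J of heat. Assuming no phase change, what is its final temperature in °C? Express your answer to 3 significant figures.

ΔT = q / (m c) = 214600 / (755.1 × 4.21) = 67.51 °C
T_f = 7.4 + 67.51 = 74.91 °C

T_f = 74.9 °C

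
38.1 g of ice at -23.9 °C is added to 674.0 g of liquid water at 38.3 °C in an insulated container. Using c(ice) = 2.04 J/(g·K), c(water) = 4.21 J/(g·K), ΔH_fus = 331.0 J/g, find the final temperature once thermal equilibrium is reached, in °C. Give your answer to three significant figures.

Heat to bring ice to 0 °C and melt it: q₁ = 38.1×2.04×23.9 + 38.1×331.0 = 14469 J
Heat the water can supply cooling to 0 °C: 674.0×4.21×38.3 = 108678 J > q₁, so all ice melts.
Energy balance: 674.0×4.21×(38.3 − T) = 14469 + 38.1×4.21×(T − 0)
2837.54(38.3 − T) = 14469 + 160.401 T
108678 − 14469 = 2997.941 T
T = 94209 / 2997.941 = 31.42 °C

T_f = 31.4 °C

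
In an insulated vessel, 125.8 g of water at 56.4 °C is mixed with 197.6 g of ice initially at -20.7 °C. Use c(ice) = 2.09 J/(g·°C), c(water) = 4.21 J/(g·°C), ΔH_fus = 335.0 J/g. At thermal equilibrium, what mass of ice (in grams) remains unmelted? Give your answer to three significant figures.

Heat to warm all ice to 0 °C: 197.6×2.09×20.7 = 8548.8 J
Heat released by water cooling to 0 °C: 125.8×4.21×56.4 = 29870 J
29870 J < 8548.8 + 197.6×335.0 = 74744.8 J, so not all ice melts; final T = 0 °C.
Heat left for melting: 29870 − 8548.8 = 21321.2 J
Mass melted = 21321.2 / 335.0 = 63.65 g
Ice remaining = 197.6 − 63.65 = 133.95 g

m_ice remaining = 134 g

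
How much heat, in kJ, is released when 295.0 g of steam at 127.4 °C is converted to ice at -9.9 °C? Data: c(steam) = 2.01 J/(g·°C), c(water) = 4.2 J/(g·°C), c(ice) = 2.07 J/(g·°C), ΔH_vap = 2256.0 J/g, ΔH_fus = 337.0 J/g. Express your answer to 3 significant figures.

q1 (cool steam 127.4→100 °C): 295.0 × 2.01 × 27.4 = 16247 J
q2 (condense at 100 °C): 295.0 × 2256.0 = 665520 J
q3 (cool water 100→0 °C): 295.0 × 4.2 × 100.0 = 123900 J
q4 (freeze at 0 °C): 295.0 × 337.0 = 99415 J
q5 (cool ice 0→-9.9 °C): 295.0 × 2.07 × 9.9 = 6045 J
Total: 16247 + 665520 + 123900 + 99415 + 6045 = 911127 J = 911 kJ

q = 911 kJ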